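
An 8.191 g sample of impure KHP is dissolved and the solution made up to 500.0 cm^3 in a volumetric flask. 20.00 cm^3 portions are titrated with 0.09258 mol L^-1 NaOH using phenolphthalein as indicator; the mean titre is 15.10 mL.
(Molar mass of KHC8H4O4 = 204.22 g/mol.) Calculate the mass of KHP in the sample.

7.137 g

KHC8H4O4 + NaOH → KNaC8H4O4 + H2O
n(NaOH) per titration = 0.01510 × 0.09258 = 1.398 × 10^-3 mol
n(KHC8H4O4) in each aliquot = 1.398 × 10^-3 mol (1:1 ratio)
n(KHC8H4O4) in the whole flask = 1.398 × 10^-3 × 500.0/20.00 = 0.03495 mol
mass of KHC8H4O4 = 0.03495 × 204.22 = 7.137 g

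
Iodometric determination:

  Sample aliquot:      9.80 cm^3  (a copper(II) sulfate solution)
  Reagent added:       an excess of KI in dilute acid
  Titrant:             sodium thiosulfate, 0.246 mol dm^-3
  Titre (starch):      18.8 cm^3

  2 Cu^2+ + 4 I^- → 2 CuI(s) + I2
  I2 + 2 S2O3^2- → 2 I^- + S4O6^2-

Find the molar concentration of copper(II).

n(S2O3^2-) = 0.0188 × 0.246 = 4.62 × 10^-3 mol
n(I2) = n(S2O3^2-)/2 = 2.31 × 10^-3 mol
From the 2:1 ratio, n(Cu2+) in the aliquot = 2/1 × 2.31 × 10^-3 = 4.62 × 10^-3 mol
[Cu2+] = 4.62 × 10^-3 / 0.00980 = 0.472 mol/L

0.472 mol/L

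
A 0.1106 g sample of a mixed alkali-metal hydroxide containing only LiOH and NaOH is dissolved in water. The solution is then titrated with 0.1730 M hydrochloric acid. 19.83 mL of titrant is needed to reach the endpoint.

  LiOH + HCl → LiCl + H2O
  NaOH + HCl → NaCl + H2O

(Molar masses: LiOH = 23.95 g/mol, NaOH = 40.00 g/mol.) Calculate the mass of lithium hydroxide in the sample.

0.03973 g

n(HCl) = 0.01983 × 0.1730 = 3.431 × 10^-3 mol
Let x = n(LiOH), y = n(NaOH).
Titrant: 1x + 1y = 3.431 × 10^-3;  mass: 23.95x + 40.00y = 0.1106
Solving, x = 1.659 × 10^-3 mol, y = 1.772 × 10^-3 mol
mass of LiOH = 1.659 × 10^-3 × 23.95 = 0.03973 g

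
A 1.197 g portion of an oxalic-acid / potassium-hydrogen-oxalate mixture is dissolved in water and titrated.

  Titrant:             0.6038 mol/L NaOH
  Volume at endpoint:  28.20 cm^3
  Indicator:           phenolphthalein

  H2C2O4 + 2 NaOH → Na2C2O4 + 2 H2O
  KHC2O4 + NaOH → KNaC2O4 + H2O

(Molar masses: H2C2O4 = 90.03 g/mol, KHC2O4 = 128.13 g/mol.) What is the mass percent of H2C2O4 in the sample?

44.55 %

n(NaOH) = 0.02820 × 0.6038 = 0.01703 mol
Let x = n(H2C2O4), y = n(KHC2O4).
Titrant: 2x + 1y = 0.01703;  mass: 90.03x + 128.13y = 1.197
Solving, x = 5.924 × 10^-3 mol, y = 5.180 × 10^-3 mol
mass of H2C2O4 = 5.924 × 10^-3 × 90.03 = 0.5333 g
% H2C2O4 = 0.5333 / 1.197 × 100 = 44.55 %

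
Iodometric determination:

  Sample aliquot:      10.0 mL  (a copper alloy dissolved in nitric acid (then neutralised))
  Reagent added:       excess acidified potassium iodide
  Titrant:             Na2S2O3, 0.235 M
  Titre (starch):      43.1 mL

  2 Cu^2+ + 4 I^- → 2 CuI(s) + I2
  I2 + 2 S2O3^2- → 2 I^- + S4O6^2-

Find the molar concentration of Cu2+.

1.01 M

n(S2O3^2-) = 0.0431 × 0.235 = 0.0101 mol
n(I2) = n(S2O3^2-)/2 = 5.06 × 10^-3 mol
From the 2:1 ratio, n(Cu2+) in the aliquot = 2/1 × 5.06 × 10^-3 = 0.0101 mol
[Cu2+] = 0.0101 / 0.0100 = 1.01 mol/L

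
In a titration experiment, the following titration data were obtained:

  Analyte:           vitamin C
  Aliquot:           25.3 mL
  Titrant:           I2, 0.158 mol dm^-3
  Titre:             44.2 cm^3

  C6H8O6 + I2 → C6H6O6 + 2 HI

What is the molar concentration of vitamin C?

n(I2) = 0.0442 L × 0.158 mol/L = 6.98 × 10^-3 mol
n(C6H8O6) = 6.98 × 10^-3 mol (1:1 mole ratio)
[C6H8O6] = 6.98 × 10^-3 mol / 0.0253 L = 0.276 mol/L

0.276 mol/L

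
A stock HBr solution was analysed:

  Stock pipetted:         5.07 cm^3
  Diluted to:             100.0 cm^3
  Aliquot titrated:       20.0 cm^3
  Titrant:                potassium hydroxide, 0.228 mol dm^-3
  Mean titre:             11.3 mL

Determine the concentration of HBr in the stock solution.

2.54 mol/L

HBr + KOH → KBr + H2O
n(KOH) = 0.0113 × 0.228 = 2.58 × 10^-3 mol
n(HBr) in the aliquot = 2.58 × 10^-3 mol (1:1 ratio)
[HBr]_dilute = 2.58 × 10^-3 / 0.0200 = 0.129 mol/L
Dilution factor = 100.0 / 5.07 = 19.72
[HBr]_stock = 0.129 × 19.72 = 2.54 mol/L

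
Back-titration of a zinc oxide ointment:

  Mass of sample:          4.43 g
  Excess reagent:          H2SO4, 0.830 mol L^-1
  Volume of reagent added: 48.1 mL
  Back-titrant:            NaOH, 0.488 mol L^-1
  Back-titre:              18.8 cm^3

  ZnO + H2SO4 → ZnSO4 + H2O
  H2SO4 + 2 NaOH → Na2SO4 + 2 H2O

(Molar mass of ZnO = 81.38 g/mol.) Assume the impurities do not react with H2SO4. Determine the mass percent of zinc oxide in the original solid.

64.9 %

n(H2SO4) added = 0.0481 × 0.830 = 0.0399 mol
n(NaOH) used in back-titration = 0.0188 × 0.488 = 9.17 × 10^-3 mol
From the 1:2 ratio, n(H2SO4) left over = 1/2 × 9.17 × 10^-3 = 4.59 × 10^-3 mol
n(H2SO4) consumed by analyte = 0.0399 − 4.59 × 10^-3 = 0.0353 mol
n(ZnO) = 0.0353 mol (1:1 ratio)
mass of ZnO = 0.0353 × 81.38 = 2.88 g
% ZnO = 2.88 / 4.43 × 100 = 64.9 %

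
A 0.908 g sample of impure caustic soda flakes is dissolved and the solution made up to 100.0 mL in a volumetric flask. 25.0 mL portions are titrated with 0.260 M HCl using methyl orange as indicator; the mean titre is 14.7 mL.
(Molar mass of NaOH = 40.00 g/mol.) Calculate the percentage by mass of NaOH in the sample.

NaOH + HCl → NaCl + H2O
n(HCl) per titration = 0.0147 × 0.260 = 3.82 × 10^-3 mol
n(NaOH) in each aliquot = 3.82 × 10^-3 mol (1:1 ratio)
n(NaOH) in the whole flask = 3.82 × 10^-3 × 100.0/25.0 = 0.0153 mol
mass of NaOH = 0.0153 × 40.00 = 0.612 g
% NaOH = 0.612 / 0.908 × 100 = 67.3 %

67.3 %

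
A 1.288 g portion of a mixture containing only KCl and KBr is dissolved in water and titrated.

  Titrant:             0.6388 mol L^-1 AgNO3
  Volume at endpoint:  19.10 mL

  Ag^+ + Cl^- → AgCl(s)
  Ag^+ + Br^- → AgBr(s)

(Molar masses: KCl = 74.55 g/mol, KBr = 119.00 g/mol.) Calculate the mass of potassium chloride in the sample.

0.2749 g

n(AgNO3) = 0.01910 × 0.6388 = 0.01220 mol
Let x = n(KCl), y = n(KBr).
Titrant: 1x + 1y = 0.01220;  mass: 74.55x + 119.00y = 1.288
Solving, x = 3.688 × 10^-3 mol, y = 8.513 × 10^-3 mol
mass of KCl = 3.688 × 10^-3 × 74.55 = 0.2749 g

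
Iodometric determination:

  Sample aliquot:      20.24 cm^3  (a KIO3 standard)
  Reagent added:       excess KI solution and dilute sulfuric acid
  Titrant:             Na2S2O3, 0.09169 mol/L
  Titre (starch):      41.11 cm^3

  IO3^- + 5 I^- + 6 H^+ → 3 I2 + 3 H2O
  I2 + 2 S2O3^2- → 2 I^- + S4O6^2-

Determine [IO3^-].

n(S2O3^2-) = 0.04111 × 0.09169 = 3.769 × 10^-3 mol
n(I2) = n(S2O3^2-)/2 = 1.885 × 10^-3 mol
From the 1:3 ratio, n(IO3^-) in the aliquot = 1/3 × 1.885 × 10^-3 = 6.282 × 10^-4 mol
[IO3^-] = 6.282 × 10^-4 / 0.02024 = 0.03104 mol/L

0.03104 mol/L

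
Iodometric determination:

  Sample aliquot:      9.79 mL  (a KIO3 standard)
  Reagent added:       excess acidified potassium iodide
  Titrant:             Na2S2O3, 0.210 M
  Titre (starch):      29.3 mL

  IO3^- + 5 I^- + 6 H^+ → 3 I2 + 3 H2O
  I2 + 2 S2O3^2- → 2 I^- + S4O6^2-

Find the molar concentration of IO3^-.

n(S2O3^2-) = 0.0293 × 0.210 = 6.15 × 10^-3 mol
n(I2) = n(S2O3^2-)/2 = 3.08 × 10^-3 mol
From the 1:3 ratio, n(IO3^-) in the aliquot = 1/3 × 3.08 × 10^-3 = 1.03 × 10^-3 mol
[IO3^-] = 1.03 × 10^-3 / 0.00979 = 0.105 mol/L

0.105 M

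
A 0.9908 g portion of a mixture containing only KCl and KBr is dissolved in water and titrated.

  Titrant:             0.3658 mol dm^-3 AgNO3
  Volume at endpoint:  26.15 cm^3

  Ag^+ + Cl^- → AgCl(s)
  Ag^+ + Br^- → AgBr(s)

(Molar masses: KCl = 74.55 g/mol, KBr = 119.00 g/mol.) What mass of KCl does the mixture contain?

0.2474 g

n(AgNO3) = 0.02615 × 0.3658 = 9.566 × 10^-3 mol
Let x = n(KCl), y = n(KBr).
Titrant: 1x + 1y = 9.566 × 10^-3;  mass: 74.55x + 119.00y = 0.9908
Solving, x = 3.319 × 10^-3 mol, y = 6.247 × 10^-3 mol
mass of KCl = 3.319 × 10^-3 × 74.55 = 0.2474 g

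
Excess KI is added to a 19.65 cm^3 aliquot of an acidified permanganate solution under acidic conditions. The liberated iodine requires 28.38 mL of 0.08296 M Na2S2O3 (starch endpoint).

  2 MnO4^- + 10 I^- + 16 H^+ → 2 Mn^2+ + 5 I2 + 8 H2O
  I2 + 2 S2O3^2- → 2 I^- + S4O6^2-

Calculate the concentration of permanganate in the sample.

n(S2O3^2-) = 0.02838 × 0.08296 = 2.354 × 10^-3 mol
n(I2) = n(S2O3^2-)/2 = 1.177 × 10^-3 mol
From the 2:5 ratio, n(MnO4^-) in the aliquot = 2/5 × 1.177 × 10^-3 = 4.709 × 10^-4 mol
[MnO4^-] = 4.709 × 10^-4 / 0.01965 = 0.02396 mol/L

0.02396 M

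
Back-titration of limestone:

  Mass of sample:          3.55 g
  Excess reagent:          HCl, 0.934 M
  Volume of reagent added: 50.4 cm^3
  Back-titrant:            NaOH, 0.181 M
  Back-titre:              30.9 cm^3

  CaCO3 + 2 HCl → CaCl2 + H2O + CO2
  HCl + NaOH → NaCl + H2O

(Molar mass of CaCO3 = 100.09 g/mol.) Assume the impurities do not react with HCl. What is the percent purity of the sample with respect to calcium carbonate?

n(HCl) added = 0.0504 × 0.934 = 0.0471 mol
n(NaOH) used in back-titration = 0.0309 × 0.181 = 5.59 × 10^-3 mol
n(HCl) left over = 5.59 × 10^-3 mol (1:1 ratio)
n(HCl) consumed by analyte = 0.0471 − 5.59 × 10^-3 = 0.0415 mol
From the 1:2 ratio, n(CaCO3) = 1/2 × 0.0415 = 0.0207 mol
mass of CaCO3 = 0.0207 × 100.09 = 2.08 g
% CaCO3 = 2.08 / 3.55 × 100 = 58.5 %

58.5 %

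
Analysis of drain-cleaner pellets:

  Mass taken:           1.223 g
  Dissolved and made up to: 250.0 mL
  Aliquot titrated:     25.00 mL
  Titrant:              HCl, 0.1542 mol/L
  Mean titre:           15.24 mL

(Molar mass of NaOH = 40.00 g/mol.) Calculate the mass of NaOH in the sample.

0.9400 g

NaOH + HCl → NaCl + H2O
n(HCl) per titration = 0.01524 × 0.1542 = 2.350 × 10^-3 mol
n(NaOH) in each aliquot = 2.350 × 10^-3 mol (1:1 ratio)
n(NaOH) in the whole flask = 2.350 × 10^-3 × 250.0/25.00 = 0.02350 mol
mass of NaOH = 0.02350 × 40.00 = 0.9400 g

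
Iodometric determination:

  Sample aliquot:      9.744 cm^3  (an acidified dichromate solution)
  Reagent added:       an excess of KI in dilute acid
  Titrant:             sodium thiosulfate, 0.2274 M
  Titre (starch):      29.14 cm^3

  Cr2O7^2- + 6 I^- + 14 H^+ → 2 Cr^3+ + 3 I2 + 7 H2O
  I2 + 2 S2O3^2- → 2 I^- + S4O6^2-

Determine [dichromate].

n(S2O3^2-) = 0.02914 × 0.2274 = 6.626 × 10^-3 mol
n(I2) = n(S2O3^2-)/2 = 3.313 × 10^-3 mol
From the 1:3 ratio, n(Cr2O7^2-) in the aliquot = 1/3 × 3.313 × 10^-3 = 1.104 × 10^-3 mol
[Cr2O7^2-] = 1.104 × 10^-3 / 0.009744 = 0.1133 mol/L

0.1133 M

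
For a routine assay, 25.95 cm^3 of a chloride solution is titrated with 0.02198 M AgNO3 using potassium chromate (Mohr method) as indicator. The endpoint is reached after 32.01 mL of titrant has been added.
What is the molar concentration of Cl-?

0.02711 M

Ag^+ + Cl^- → AgCl(s)
n(AgNO3) = 0.03201 L × 0.02198 mol/L = 7.036 × 10^-4 mol
n(Cl-) = 7.036 × 10^-4 mol (1:1 mole ratio)
[Cl-] = 7.036 × 10^-4 mol / 0.02595 L = 0.02711 mol/L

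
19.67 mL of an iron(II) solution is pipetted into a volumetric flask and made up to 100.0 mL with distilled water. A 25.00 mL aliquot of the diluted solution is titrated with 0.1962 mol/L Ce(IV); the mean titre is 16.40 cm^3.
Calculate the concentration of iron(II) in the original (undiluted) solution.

Ce^4+ + Fe^2+ → Ce^3+ + Fe^3+
n(Ce4+) = 0.01640 × 0.1962 = 3.218 × 10^-3 mol
n(Fe2+) in the aliquot = 3.218 × 10^-3 mol (1:1 ratio)
[Fe2+]_dilute = 3.218 × 10^-3 / 0.02500 = 0.1287 mol/L
Dilution factor = 100.0 / 19.67 = 5.084
[Fe2+]_stock = 0.1287 × 5.084 = 0.6543 mol/L

0.6543 mol/L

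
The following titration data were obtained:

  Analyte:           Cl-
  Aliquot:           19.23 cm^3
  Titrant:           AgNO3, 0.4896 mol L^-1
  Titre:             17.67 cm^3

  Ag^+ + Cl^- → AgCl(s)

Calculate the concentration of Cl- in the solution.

0.4499 mol/L

n(AgNO3) = 0.01767 L × 0.4896 mol/L = 8.651 × 10^-3 mol
n(Cl-) = 8.651 × 10^-3 mol (1:1 mole ratio)
[Cl-] = 8.651 × 10^-3 mol / 0.01923 L = 0.4499 mol/L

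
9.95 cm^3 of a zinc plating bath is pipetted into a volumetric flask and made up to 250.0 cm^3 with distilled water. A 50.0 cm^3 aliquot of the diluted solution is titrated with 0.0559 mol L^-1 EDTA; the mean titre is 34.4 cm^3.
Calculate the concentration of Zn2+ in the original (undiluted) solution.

Zn^2+ + EDTA^4- → [Zn(EDTA)]^2-
n(EDTA) = 0.0344 × 0.0559 = 1.92 × 10^-3 mol
n(Zn2+) in the aliquot = 1.92 × 10^-3 mol (1:1 ratio)
[Zn2+]_dilute = 1.92 × 10^-3 / 0.0500 = 0.0385 mol/L
Dilution factor = 250.0 / 9.95 = 25.13
[Zn2+]_stock = 0.0385 × 25.13 = 0.966 mol/L

0.966 mol/L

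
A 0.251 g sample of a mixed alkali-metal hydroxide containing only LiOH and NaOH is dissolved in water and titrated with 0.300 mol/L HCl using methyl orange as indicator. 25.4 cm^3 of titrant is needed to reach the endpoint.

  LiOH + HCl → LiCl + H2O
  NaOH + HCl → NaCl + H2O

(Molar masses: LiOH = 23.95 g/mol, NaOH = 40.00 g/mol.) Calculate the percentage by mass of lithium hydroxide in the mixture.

n(HCl) = 0.0254 × 0.300 = 7.62 × 10^-3 mol
Let x = n(LiOH), y = n(NaOH).
Titrant: 1x + 1y = 7.62 × 10^-3;  mass: 23.95x + 40.00y = 0.251
Solving, x = 3.35 × 10^-3 mol, y = 4.27 × 10^-3 mol
mass of LiOH = 3.35 × 10^-3 × 23.95 = 0.0803 g
% LiOH = 0.0803 / 0.251 × 100 = 32.0 %

32.0 %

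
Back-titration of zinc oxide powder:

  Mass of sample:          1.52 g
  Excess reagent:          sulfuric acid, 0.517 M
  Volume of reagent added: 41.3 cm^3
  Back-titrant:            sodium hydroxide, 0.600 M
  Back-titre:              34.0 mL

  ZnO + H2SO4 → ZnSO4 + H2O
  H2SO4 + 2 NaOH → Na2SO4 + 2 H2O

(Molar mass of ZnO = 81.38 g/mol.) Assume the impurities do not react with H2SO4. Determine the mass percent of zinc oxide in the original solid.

n(H2SO4) added = 0.0413 × 0.517 = 0.0214 mol
n(NaOH) used in back-titration = 0.0340 × 0.600 = 0.0204 mol
From the 1:2 ratio, n(H2SO4) left over = 1/2 × 0.0204 = 0.0102 mol
n(H2SO4) consumed by analyte = 0.0214 − 0.0102 = 0.0112 mol
n(ZnO) = 0.0112 mol (1:1 ratio)
mass of ZnO = 0.0112 × 81.38 = 0.908 g
% ZnO = 0.908 / 1.52 × 100 = 59.7 %

59.7 %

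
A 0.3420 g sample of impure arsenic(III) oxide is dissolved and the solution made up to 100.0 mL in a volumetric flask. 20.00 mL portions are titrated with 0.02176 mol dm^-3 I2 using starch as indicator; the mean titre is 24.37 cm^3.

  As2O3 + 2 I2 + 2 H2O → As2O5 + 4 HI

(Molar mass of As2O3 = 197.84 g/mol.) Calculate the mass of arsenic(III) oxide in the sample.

0.2623 g

n(I2) per titration = 0.02437 × 0.02176 = 5.303 × 10^-4 mol
From the 1:2 ratio, n(As2O3) in each aliquot = 1/2 × 5.303 × 10^-4 = 2.651 × 10^-4 mol
n(As2O3) in the whole flask = 2.651 × 10^-4 × 100.0/20.00 = 1.326 × 10^-3 mol
mass of As2O3 = 1.326 × 10^-3 × 197.84 = 0.2623 g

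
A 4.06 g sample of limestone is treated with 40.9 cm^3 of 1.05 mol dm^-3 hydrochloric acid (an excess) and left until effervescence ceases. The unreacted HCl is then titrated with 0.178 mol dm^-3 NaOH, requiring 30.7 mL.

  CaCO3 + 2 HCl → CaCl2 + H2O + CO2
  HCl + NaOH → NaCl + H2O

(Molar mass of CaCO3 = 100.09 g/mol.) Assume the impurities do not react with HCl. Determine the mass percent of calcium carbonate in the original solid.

46.2 %

n(HCl) added = 0.0409 × 1.05 = 0.0429 mol
n(NaOH) used in back-titration = 0.0307 × 0.178 = 5.46 × 10^-3 mol
n(HCl) left over = 5.46 × 10^-3 mol (1:1 ratio)
n(HCl) consumed by analyte = 0.0429 − 5.46 × 10^-3 = 0.0375 mol
From the 1:2 ratio, n(CaCO3) = 1/2 × 0.0375 = 0.0187 mol
mass of CaCO3 = 0.0187 × 100.09 = 1.88 g
% CaCO3 = 1.88 / 4.06 × 100 = 46.2 %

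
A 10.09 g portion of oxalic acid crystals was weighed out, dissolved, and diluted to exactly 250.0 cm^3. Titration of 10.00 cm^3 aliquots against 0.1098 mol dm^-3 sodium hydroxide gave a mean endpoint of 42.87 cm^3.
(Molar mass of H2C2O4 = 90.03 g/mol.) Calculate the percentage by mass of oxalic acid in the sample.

52.50 %

H2C2O4 + 2 NaOH → Na2C2O4 + 2 H2O
n(NaOH) per titration = 0.04287 × 0.1098 = 4.707 × 10^-3 mol
From the 1:2 ratio, n(H2C2O4) in each aliquot = 1/2 × 4.707 × 10^-3 = 2.354 × 10^-3 mol
n(H2C2O4) in the whole flask = 2.354 × 10^-3 × 250.0/10.00 = 0.05884 mol
mass of H2C2O4 = 0.05884 × 90.03 = 5.297 g
% H2C2O4 = 5.297 / 10.09 × 100 = 52.50 %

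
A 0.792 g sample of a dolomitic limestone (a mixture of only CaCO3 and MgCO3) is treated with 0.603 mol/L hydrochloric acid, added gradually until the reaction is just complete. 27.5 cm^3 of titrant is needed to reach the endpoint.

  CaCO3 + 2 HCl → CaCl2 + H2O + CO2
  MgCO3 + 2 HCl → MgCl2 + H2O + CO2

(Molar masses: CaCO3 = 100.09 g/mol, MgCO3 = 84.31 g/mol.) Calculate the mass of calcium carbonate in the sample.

n(HCl) = 0.0275 × 0.603 = 0.0166 mol
Let x = n(CaCO3), y = n(MgCO3).
Titrant: 2x + 2y = 0.0166;  mass: 100.09x + 84.31y = 0.792
Solving, x = 5.89 × 10^-3 mol, y = 2.40 × 10^-3 mol
mass of CaCO3 = 5.89 × 10^-3 × 100.09 = 0.590 g

0.590 g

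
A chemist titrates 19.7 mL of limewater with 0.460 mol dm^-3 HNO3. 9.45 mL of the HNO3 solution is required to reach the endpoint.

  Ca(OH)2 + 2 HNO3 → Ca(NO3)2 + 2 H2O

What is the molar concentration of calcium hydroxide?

n(HNO3) = 0.00945 L × 0.460 mol/L = 4.35 × 10^-3 mol
From the 1:2 mole ratio, n(Ca(OH)2) = 1/2 × 4.35 × 10^-3 = 2.17 × 10^-3 mol
[Ca(OH)2] = 2.17 × 10^-3 mol / 0.0197 L = 0.110 mol/L

0.110 mol/L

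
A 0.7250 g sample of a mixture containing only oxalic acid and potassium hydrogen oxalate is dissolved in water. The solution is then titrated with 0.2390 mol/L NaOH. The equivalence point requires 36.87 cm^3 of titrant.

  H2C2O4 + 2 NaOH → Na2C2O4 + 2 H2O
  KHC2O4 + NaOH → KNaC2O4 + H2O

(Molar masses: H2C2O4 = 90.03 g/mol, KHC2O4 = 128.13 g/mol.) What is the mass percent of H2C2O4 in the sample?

30.19 %

n(NaOH) = 0.03687 × 0.2390 = 8.812 × 10^-3 mol
Let x = n(H2C2O4), y = n(KHC2O4).
Titrant: 2x + 1y = 8.812 × 10^-3;  mass: 90.03x + 128.13y = 0.7250
Solving, x = 2.431 × 10^-3 mol, y = 3.950 × 10^-3 mol
mass of H2C2O4 = 2.431 × 10^-3 × 90.03 = 0.2188 g
% H2C2O4 = 0.2188 / 0.7250 × 100 = 30.19 %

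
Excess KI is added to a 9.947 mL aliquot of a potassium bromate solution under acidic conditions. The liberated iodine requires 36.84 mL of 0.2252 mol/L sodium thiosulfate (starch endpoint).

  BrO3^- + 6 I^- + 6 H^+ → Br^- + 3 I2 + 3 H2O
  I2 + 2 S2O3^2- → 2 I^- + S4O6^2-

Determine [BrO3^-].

0.1390 mol/L

n(S2O3^2-) = 0.03684 × 0.2252 = 8.296 × 10^-3 mol
n(I2) = n(S2O3^2-)/2 = 4.148 × 10^-3 mol
From the 1:3 ratio, n(BrO3^-) in the aliquot = 1/3 × 4.148 × 10^-3 = 1.383 × 10^-3 mol
[BrO3^-] = 1.383 × 10^-3 / 0.009947 = 0.1390 mol/L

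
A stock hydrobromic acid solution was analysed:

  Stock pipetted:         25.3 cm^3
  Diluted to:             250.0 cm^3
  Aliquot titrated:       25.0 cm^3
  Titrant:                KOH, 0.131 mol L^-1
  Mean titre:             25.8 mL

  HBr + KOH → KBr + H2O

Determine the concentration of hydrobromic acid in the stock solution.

1.34 mol/L

n(KOH) = 0.0258 × 0.131 = 3.38 × 10^-3 mol
n(HBr) in the aliquot = 3.38 × 10^-3 mol (1:1 ratio)
[HBr]_dilute = 3.38 × 10^-3 / 0.0250 = 0.135 mol/L
Dilution factor = 250.0 / 25.3 = 9.881
[HBr]_stock = 0.135 × 9.881 = 1.34 mol/L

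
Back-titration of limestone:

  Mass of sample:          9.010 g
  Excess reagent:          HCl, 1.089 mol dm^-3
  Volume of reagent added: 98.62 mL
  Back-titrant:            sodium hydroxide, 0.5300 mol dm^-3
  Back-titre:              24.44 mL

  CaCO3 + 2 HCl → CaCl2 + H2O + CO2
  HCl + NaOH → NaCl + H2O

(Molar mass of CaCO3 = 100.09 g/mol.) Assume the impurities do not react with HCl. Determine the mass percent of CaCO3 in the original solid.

52.46 %

n(HCl) added = 0.09862 × 1.089 = 0.1074 mol
n(NaOH) used in back-titration = 0.02444 × 0.5300 = 0.01295 mol
n(HCl) left over = 0.01295 mol (1:1 ratio)
n(HCl) consumed by analyte = 0.1074 − 0.01295 = 0.09444 mol
From the 1:2 ratio, n(CaCO3) = 1/2 × 0.09444 = 0.04722 mol
mass of CaCO3 = 0.04722 × 100.09 = 4.726 g
% CaCO3 = 4.726 / 9.010 × 100 = 52.46 %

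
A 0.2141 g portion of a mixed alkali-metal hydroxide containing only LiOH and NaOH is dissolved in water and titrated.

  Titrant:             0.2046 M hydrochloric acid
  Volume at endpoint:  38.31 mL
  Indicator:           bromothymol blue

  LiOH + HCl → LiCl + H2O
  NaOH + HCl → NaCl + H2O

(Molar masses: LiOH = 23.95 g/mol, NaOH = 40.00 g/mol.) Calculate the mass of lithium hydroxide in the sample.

0.1484 g

n(HCl) = 0.03831 × 0.2046 = 7.838 × 10^-3 mol
Let x = n(LiOH), y = n(NaOH).
Titrant: 1x + 1y = 7.838 × 10^-3;  mass: 23.95x + 40.00y = 0.2141
Solving, x = 6.195 × 10^-3 mol, y = 1.643 × 10^-3 mol
mass of LiOH = 6.195 × 10^-3 × 23.95 = 0.1484 g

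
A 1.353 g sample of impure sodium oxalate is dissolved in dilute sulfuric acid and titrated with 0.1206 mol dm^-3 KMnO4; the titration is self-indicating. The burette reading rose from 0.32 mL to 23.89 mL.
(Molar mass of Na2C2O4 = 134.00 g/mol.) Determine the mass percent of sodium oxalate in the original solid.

2 MnO4^- + 5 C2O4^2- + 16 H^+ → 2 Mn^2+ + 10 CO2 + 8 H2O
n(KMnO4) = 0.02357 L × 0.1206 mol/L = 2.843 × 10^-3 mol
From the 5:2 ratio, n(Na2C2O4) = 5/2 × 2.843 × 10^-3 = 7.106 × 10^-3 mol
mass of Na2C2O4 = 7.106 × 10^-3 × 134.00 g/mol = 0.9523 g
% Na2C2O4 = 0.9523 / 1.353 × 100 = 70.38 %

70.38 %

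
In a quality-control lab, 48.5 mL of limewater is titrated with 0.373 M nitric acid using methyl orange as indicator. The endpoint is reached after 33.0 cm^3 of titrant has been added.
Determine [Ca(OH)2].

Ca(OH)2 + 2 HNO3 → Ca(NO3)2 + 2 H2O
n(HNO3) = 0.0330 L × 0.373 mol/L = 0.0123 mol
From the 1:2 mole ratio, n(Ca(OH)2) = 1/2 × 0.0123 = 6.15 × 10^-3 mol
[Ca(OH)2] = 6.15 × 10^-3 mol / 0.0485 L = 0.127 mol/L

0.127 M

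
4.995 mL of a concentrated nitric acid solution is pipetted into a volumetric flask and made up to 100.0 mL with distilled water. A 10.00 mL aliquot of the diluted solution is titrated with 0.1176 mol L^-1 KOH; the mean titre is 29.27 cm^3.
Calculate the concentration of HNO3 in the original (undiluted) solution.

6.891 mol/L

HNO3 + KOH → KNO3 + H2O
n(KOH) = 0.02927 × 0.1176 = 3.442 × 10^-3 mol
n(HNO3) in the aliquot = 3.442 × 10^-3 mol (1:1 ratio)
[HNO3]_dilute = 3.442 × 10^-3 / 0.01000 = 0.3442 mol/L
Dilution factor = 100.0 / 4.995 = 20.02
[HNO3]_stock = 0.3442 × 20.02 = 6.891 mol/L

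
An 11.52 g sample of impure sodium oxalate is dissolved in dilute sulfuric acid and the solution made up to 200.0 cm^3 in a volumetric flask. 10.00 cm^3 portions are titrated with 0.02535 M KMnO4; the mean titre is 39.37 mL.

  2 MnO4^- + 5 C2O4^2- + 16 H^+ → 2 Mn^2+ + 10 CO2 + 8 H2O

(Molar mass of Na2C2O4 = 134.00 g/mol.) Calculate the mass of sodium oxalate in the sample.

n(KMnO4) per titration = 0.03937 × 0.02535 = 9.980 × 10^-4 mol
From the 5:2 ratio, n(Na2C2O4) in each aliquot = 5/2 × 9.980 × 10^-4 = 2.495 × 10^-3 mol
n(Na2C2O4) in the whole flask = 2.495 × 10^-3 × 200.0/10.00 = 0.04990 mol
mass of Na2C2O4 = 0.04990 × 134.00 = 6.687 g

6.687 g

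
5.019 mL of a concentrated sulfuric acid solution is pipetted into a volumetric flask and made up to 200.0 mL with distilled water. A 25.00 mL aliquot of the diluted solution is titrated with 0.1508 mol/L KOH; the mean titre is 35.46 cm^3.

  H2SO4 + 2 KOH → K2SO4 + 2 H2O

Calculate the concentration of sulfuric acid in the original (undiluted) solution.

4.262 mol/L

n(KOH) = 0.03546 × 0.1508 = 5.347 × 10^-3 mol
From the 1:2 ratio, n(H2SO4) in the aliquot = 1/2 × 5.347 × 10^-3 = 2.674 × 10^-3 mol
[H2SO4]_dilute = 2.674 × 10^-3 / 0.02500 = 0.1069 mol/L
Dilution factor = 200.0 / 5.019 = 39.85
[H2SO4]_stock = 0.1069 × 39.85 = 4.262 mol/L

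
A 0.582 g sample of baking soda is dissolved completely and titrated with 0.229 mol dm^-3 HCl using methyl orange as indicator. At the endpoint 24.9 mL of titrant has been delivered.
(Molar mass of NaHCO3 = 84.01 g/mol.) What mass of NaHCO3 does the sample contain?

NaHCO3 + HCl → NaCl + H2O + CO2
n(HCl) = 0.0249 L × 0.229 mol/L = 5.70 × 10^-3 mol
n(NaHCO3) = 5.70 × 10^-3 mol (1:1 ratio)
mass of NaHCO3 = 5.70 × 10^-3 × 84.01 g/mol = 0.479 g

0.479 g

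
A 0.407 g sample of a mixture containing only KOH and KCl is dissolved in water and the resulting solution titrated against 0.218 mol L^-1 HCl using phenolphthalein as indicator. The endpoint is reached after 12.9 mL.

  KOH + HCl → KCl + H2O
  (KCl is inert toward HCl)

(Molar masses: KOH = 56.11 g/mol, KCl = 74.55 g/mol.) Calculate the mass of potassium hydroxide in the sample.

0.158 g

n(HCl) = 0.0129 × 0.218 = 2.81 × 10^-3 mol
Let x = n(KOH), y = n(KCl).
Titrant: 1x = 2.81 × 10^-3;  mass: 56.11x + 74.55y = 0.407
Solving, x = 2.81 × 10^-3 mol, y = 3.34 × 10^-3 mol
mass of KOH = 2.81 × 10^-3 × 56.11 = 0.158 g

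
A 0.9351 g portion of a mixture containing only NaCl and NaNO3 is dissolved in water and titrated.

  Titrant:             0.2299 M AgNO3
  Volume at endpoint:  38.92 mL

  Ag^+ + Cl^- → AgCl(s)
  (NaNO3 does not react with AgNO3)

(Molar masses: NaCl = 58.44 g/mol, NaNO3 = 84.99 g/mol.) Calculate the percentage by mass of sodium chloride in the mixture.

55.92 %

n(AgNO3) = 0.03892 × 0.2299 = 8.948 × 10^-3 mol
Let x = n(NaCl), y = n(NaNO3).
Titrant: 1x = 8.948 × 10^-3;  mass: 58.44x + 84.99y = 0.9351
Solving, x = 8.948 × 10^-3 mol, y = 4.850 × 10^-3 mol
mass of NaCl = 8.948 × 10^-3 × 58.44 = 0.5229 g
% NaCl = 0.5229 / 0.9351 × 100 = 55.92 %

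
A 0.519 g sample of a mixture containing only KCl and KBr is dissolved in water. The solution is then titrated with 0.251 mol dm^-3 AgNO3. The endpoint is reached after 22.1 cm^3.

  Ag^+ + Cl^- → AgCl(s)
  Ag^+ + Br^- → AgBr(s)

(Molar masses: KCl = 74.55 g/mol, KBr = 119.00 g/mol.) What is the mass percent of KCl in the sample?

n(AgNO3) = 0.0221 × 0.251 = 5.55 × 10^-3 mol
Let x = n(KCl), y = n(KBr).
Titrant: 1x + 1y = 5.55 × 10^-3;  mass: 74.55x + 119.00y = 0.519
Solving, x = 3.17 × 10^-3 mol, y = 2.37 × 10^-3 mol
mass of KCl = 3.17 × 10^-3 × 74.55 = 0.237 g
% KCl = 0.237 / 0.519 × 100 = 45.6 %

45.6 %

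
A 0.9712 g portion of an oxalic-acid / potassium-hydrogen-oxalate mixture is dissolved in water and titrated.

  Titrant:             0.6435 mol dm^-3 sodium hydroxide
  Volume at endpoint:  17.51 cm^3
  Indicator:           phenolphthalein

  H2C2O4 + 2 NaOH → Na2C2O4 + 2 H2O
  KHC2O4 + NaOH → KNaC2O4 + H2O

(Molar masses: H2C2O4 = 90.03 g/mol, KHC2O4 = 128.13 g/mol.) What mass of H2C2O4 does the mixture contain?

n(NaOH) = 0.01751 × 0.6435 = 0.01127 mol
Let x = n(H2C2O4), y = n(KHC2O4).
Titrant: 2x + 1y = 0.01127;  mass: 90.03x + 128.13y = 0.9712
Solving, x = 2.843 × 10^-3 mol, y = 5.582 × 10^-3 mol
mass of H2C2O4 = 2.843 × 10^-3 × 90.03 = 0.2559 g

0.2559 g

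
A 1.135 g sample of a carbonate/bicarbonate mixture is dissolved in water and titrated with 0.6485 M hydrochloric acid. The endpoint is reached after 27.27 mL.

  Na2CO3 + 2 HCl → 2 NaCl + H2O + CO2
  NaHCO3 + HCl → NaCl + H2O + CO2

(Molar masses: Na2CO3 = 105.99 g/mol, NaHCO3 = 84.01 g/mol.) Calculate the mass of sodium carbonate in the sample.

n(HCl) = 0.02727 × 0.6485 = 0.01768 mol
Let x = n(Na2CO3), y = n(NaHCO3).
Titrant: 2x + 1y = 0.01768;  mass: 105.99x + 84.01y = 1.135
Solving, x = 5.653 × 10^-3 mol, y = 6.378 × 10^-3 mol
mass of Na2CO3 = 5.653 × 10^-3 × 105.99 = 0.5992 g

0.5992 g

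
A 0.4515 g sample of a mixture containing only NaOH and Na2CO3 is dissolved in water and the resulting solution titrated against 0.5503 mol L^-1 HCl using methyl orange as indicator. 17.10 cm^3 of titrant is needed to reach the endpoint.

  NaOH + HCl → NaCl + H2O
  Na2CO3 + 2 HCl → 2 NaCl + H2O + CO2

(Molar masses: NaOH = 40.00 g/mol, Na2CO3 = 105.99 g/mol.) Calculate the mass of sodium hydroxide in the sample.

0.1453 g

n(HCl) = 0.01710 × 0.5503 = 9.410 × 10^-3 mol
Let x = n(NaOH), y = n(Na2CO3).
Titrant: 1x + 2y = 9.410 × 10^-3;  mass: 40.00x + 105.99y = 0.4515
Solving, x = 3.631 × 10^-3 mol, y = 2.889 × 10^-3 mol
mass of NaOH = 3.631 × 10^-3 × 40.00 = 0.1453 g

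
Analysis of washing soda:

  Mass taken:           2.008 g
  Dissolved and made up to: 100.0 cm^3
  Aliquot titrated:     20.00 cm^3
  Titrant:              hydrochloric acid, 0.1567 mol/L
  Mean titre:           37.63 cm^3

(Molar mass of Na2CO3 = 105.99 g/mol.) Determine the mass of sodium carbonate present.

Na2CO3 + 2 HCl → 2 NaCl + H2O + CO2
n(HCl) per titration = 0.03763 × 0.1567 = 5.897 × 10^-3 mol
From the 1:2 ratio, n(Na2CO3) in each aliquot = 1/2 × 5.897 × 10^-3 = 2.948 × 10^-3 mol
n(Na2CO3) in the whole flask = 2.948 × 10^-3 × 100.0/20.00 = 0.01474 mol
mass of Na2CO3 = 0.01474 × 105.99 = 1.562 g

1.562 g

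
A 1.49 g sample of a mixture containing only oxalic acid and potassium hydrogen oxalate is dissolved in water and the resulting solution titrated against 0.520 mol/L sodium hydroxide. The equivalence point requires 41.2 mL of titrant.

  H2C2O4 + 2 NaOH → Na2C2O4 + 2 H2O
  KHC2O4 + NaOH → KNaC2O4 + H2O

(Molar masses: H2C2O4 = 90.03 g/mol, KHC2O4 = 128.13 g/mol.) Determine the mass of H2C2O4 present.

n(NaOH) = 0.0412 × 0.520 = 0.0214 mol
Let x = n(H2C2O4), y = n(KHC2O4).
Titrant: 2x + 1y = 0.0214;  mass: 90.03x + 128.13y = 1.49
Solving, x = 7.55 × 10^-3 mol, y = 6.32 × 10^-3 mol
mass of H2C2O4 = 7.55 × 10^-3 × 90.03 = 0.680 g

0.680 g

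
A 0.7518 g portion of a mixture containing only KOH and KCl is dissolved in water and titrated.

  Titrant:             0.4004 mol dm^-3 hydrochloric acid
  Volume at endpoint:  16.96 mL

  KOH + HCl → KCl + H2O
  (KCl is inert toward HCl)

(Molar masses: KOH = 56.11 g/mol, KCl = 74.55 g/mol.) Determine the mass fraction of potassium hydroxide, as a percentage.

50.68 %

n(HCl) = 0.01696 × 0.4004 = 6.791 × 10^-3 mol
Let x = n(KOH), y = n(KCl).
Titrant: 1x = 6.791 × 10^-3;  mass: 56.11x + 74.55y = 0.7518
Solving, x = 6.791 × 10^-3 mol, y = 4.973 × 10^-3 mol
mass of KOH = 6.791 × 10^-3 × 56.11 = 0.3810 g
% KOH = 0.3810 / 0.7518 × 100 = 50.68 %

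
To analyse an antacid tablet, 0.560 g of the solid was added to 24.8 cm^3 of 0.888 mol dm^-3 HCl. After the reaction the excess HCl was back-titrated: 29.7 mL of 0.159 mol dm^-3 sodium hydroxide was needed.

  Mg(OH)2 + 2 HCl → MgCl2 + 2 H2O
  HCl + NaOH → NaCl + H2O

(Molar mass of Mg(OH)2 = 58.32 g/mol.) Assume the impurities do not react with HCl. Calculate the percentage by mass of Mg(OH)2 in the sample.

n(HCl) added = 0.0248 × 0.888 = 0.0220 mol
n(NaOH) used in back-titration = 0.0297 × 0.159 = 4.72 × 10^-3 mol
n(HCl) left over = 4.72 × 10^-3 mol (1:1 ratio)
n(HCl) consumed by analyte = 0.0220 − 4.72 × 10^-3 = 0.0173 mol
From the 1:2 ratio, n(Mg(OH)2) = 1/2 × 0.0173 = 8.65 × 10^-3 mol
mass of Mg(OH)2 = 8.65 × 10^-3 × 58.32 = 0.504 g
% Mg(OH)2 = 0.504 / 0.560 × 100 = 90.1 %

90.1 %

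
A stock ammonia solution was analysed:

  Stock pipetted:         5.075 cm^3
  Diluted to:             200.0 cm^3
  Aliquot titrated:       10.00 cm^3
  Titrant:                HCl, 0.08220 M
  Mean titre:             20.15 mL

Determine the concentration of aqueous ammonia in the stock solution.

6.527 M

NH3 + HCl → NH4Cl
n(HCl) = 0.02015 × 0.08220 = 1.656 × 10^-3 mol
n(NH3) in the aliquot = 1.656 × 10^-3 mol (1:1 ratio)
[NH3]_dilute = 1.656 × 10^-3 / 0.01000 = 0.1656 mol/L
Dilution factor = 200.0 / 5.075 = 39.41
[NH3]_stock = 0.1656 × 39.41 = 6.527 mol/L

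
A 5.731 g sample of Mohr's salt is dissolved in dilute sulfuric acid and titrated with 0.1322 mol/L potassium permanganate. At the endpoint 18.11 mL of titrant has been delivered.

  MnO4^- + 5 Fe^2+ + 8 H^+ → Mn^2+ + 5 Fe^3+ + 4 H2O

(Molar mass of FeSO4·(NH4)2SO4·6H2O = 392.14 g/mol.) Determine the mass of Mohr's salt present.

n(KMnO4) = 0.01811 L × 0.1322 mol/L = 2.394 × 10^-3 mol
From the 5:1 ratio, n(FeSO4·(NH4)2SO4·6H2O) = 5/1 × 2.394 × 10^-3 = 0.01197 mol
mass of FeSO4·(NH4)2SO4·6H2O = 0.01197 × 392.14 g/mol = 4.694 g

4.694 g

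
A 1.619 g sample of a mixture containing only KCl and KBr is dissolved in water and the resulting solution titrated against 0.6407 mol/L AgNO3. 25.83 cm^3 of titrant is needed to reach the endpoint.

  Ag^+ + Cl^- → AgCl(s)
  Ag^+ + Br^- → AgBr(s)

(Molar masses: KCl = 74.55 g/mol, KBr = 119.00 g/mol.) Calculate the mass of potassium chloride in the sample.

0.5876 g

n(AgNO3) = 0.02583 × 0.6407 = 0.01655 mol
Let x = n(KCl), y = n(KBr).
Titrant: 1x + 1y = 0.01655;  mass: 74.55x + 119.00y = 1.619
Solving, x = 7.882 × 10^-3 mol, y = 8.667 × 10^-3 mol
mass of KCl = 7.882 × 10^-3 × 74.55 = 0.5876 g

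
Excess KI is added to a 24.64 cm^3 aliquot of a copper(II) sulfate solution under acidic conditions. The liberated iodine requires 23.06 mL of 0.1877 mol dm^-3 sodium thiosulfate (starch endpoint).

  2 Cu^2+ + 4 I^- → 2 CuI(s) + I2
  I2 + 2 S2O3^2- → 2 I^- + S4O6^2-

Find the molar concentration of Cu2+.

n(S2O3^2-) = 0.02306 × 0.1877 = 4.328 × 10^-3 mol
n(I2) = n(S2O3^2-)/2 = 2.164 × 10^-3 mol
From the 2:1 ratio, n(Cu2+) in the aliquot = 2/1 × 2.164 × 10^-3 = 4.328 × 10^-3 mol
[Cu2+] = 4.328 × 10^-3 / 0.02464 = 0.1757 mol/L

0.1757 mol/L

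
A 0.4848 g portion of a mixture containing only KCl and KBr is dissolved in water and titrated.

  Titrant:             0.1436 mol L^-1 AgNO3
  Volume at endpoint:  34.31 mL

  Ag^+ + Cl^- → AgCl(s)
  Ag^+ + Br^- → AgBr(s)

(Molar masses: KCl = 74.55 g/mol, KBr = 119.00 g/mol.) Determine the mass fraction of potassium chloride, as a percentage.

n(AgNO3) = 0.03431 × 0.1436 = 4.927 × 10^-3 mol
Let x = n(KCl), y = n(KBr).
Titrant: 1x + 1y = 4.927 × 10^-3;  mass: 74.55x + 119.00y = 0.4848
Solving, x = 2.284 × 10^-3 mol, y = 2.643 × 10^-3 mol
mass of KCl = 2.284 × 10^-3 × 74.55 = 0.1702 g
% KCl = 0.1702 / 0.4848 × 100 = 35.11 %

35.11 %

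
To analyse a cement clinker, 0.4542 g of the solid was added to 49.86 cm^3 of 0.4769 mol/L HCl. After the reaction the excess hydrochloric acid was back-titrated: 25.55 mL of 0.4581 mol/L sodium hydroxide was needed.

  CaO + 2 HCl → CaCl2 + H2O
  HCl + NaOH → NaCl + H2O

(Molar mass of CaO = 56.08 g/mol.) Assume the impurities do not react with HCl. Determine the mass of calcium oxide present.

0.3385 g

n(HCl) added = 0.04986 × 0.4769 = 0.02378 mol
n(NaOH) used in back-titration = 0.02555 × 0.4581 = 0.01170 mol
n(HCl) left over = 0.01170 mol (1:1 ratio)
n(HCl) consumed by analyte = 0.02378 − 0.01170 = 0.01207 mol
From the 1:2 ratio, n(CaO) = 1/2 × 0.01207 = 6.037 × 10^-3 mol
mass of CaO = 6.037 × 10^-3 × 56.08 = 0.3385 g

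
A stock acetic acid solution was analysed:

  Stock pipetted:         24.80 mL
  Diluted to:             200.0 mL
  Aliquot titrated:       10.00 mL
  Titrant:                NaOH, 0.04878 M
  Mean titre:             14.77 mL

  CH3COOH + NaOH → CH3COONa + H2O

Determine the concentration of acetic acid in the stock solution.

n(NaOH) = 0.01477 × 0.04878 = 7.205 × 10^-4 mol
n(CH3COOH) in the aliquot = 7.205 × 10^-4 mol (1:1 ratio)
[CH3COOH]_dilute = 7.205 × 10^-4 / 0.01000 = 0.07205 mol/L
Dilution factor = 200.0 / 24.80 = 8.065
[CH3COOH]_stock = 0.07205 × 8.065 = 0.5810 mol/L

0.5810 M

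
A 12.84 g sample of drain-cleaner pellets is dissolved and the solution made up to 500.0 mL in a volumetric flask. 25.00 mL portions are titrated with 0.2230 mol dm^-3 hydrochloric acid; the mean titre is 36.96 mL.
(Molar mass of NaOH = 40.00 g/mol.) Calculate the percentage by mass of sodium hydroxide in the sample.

51.35 %

NaOH + HCl → NaCl + H2O
n(HCl) per titration = 0.03696 × 0.2230 = 8.242 × 10^-3 mol
n(NaOH) in each aliquot = 8.242 × 10^-3 mol (1:1 ratio)
n(NaOH) in the whole flask = 8.242 × 10^-3 × 500.0/25.00 = 0.1648 mol
mass of NaOH = 0.1648 × 40.00 = 6.594 g
% NaOH = 6.594 / 12.84 × 100 = 51.35 %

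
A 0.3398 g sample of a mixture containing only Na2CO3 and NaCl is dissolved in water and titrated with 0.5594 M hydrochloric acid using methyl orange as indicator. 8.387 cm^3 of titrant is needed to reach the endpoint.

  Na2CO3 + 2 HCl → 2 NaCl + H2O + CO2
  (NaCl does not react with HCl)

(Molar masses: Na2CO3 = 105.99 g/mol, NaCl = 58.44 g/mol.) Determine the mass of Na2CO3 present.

n(HCl) = 0.008387 × 0.5594 = 4.692 × 10^-3 mol
Let x = n(Na2CO3), y = n(NaCl).
Titrant: 2x = 4.692 × 10^-3;  mass: 105.99x + 58.44y = 0.3398
Solving, x = 2.346 × 10^-3 mol, y = 1.560 × 10^-3 mol
mass of Na2CO3 = 2.346 × 10^-3 × 105.99 = 0.2486 g

0.2486 g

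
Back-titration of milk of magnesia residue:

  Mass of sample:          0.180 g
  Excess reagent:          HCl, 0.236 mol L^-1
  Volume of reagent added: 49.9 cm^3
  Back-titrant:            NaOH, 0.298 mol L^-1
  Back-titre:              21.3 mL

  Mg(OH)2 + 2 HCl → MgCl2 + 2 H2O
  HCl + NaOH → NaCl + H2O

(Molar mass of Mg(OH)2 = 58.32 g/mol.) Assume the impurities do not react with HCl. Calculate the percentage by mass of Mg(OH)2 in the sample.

87.9 %

n(HCl) added = 0.0499 × 0.236 = 0.0118 mol
n(NaOH) used in back-titration = 0.0213 × 0.298 = 6.35 × 10^-3 mol
n(HCl) left over = 6.35 × 10^-3 mol (1:1 ratio)
n(HCl) consumed by analyte = 0.0118 − 6.35 × 10^-3 = 5.43 × 10^-3 mol
From the 1:2 ratio, n(Mg(OH)2) = 1/2 × 5.43 × 10^-3 = 2.71 × 10^-3 mol
mass of Mg(OH)2 = 2.71 × 10^-3 × 58.32 = 0.158 g
% Mg(OH)2 = 0.158 / 0.180 × 100 = 87.9 %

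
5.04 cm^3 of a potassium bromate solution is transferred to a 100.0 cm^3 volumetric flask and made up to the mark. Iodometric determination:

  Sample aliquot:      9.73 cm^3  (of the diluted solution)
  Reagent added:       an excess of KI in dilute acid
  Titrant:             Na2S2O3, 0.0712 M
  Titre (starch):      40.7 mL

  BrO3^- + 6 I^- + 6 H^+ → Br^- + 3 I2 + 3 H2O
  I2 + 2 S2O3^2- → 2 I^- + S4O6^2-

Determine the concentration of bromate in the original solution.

0.985 M

n(S2O3^2-) = 0.0407 × 0.0712 = 2.90 × 10^-3 mol
n(I2) = n(S2O3^2-)/2 = 1.45 × 10^-3 mol
From the 1:3 ratio, n(BrO3^-) in the aliquot = 1/3 × 1.45 × 10^-3 = 4.83 × 10^-4 mol
[BrO3^-]_dilute = 4.83 × 10^-4 / 0.00973 = 0.0496 mol/L
[BrO3^-]_original = 0.0496 × 100.0/5.04 = 0.985 mol/L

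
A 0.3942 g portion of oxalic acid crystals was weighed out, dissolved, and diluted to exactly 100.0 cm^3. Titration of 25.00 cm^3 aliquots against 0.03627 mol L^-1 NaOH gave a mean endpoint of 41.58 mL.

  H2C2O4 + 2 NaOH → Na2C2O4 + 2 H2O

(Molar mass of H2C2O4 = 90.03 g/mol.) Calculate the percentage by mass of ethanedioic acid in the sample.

68.89 %

n(NaOH) per titration = 0.04158 × 0.03627 = 1.508 × 10^-3 mol
From the 1:2 ratio, n(H2C2O4) in each aliquot = 1/2 × 1.508 × 10^-3 = 7.541 × 10^-4 mol
n(H2C2O4) in the whole flask = 7.541 × 10^-4 × 100.0/25.00 = 3.016 × 10^-3 mol
mass of H2C2O4 = 3.016 × 10^-3 × 90.03 = 0.2715 g
% H2C2O4 = 0.2715 / 0.3942 × 100 = 68.89 %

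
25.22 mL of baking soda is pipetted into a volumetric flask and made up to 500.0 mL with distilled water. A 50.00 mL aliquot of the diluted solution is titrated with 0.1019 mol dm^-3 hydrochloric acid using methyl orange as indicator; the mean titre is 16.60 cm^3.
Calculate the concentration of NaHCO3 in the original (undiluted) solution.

NaHCO3 + HCl → NaCl + H2O + CO2
n(HCl) = 0.01660 × 0.1019 = 1.692 × 10^-3 mol
n(NaHCO3) in the aliquot = 1.692 × 10^-3 mol (1:1 ratio)
[NaHCO3]_dilute = 1.692 × 10^-3 / 0.05000 = 0.03383 mol/L
Dilution factor = 500.0 / 25.22 = 19.83
[NaHCO3]_stock = 0.03383 × 19.83 = 0.6707 mol/L

0.6707 mol/L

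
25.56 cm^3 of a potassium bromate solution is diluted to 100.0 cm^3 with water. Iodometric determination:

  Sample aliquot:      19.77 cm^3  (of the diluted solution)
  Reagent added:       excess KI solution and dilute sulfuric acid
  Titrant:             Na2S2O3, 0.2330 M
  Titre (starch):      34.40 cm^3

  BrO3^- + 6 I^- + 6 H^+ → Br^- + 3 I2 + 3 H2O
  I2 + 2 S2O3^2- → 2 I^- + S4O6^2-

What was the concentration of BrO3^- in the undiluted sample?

0.2644 M

n(S2O3^2-) = 0.03440 × 0.2330 = 8.015 × 10^-3 mol
n(I2) = n(S2O3^2-)/2 = 4.008 × 10^-3 mol
From the 1:3 ratio, n(BrO3^-) in the aliquot = 1/3 × 4.008 × 10^-3 = 1.336 × 10^-3 mol
[BrO3^-]_dilute = 1.336 × 10^-3 / 0.01977 = 0.06757 mol/L
[BrO3^-]_original = 0.06757 × 100.0/25.56 = 0.2644 mol/L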